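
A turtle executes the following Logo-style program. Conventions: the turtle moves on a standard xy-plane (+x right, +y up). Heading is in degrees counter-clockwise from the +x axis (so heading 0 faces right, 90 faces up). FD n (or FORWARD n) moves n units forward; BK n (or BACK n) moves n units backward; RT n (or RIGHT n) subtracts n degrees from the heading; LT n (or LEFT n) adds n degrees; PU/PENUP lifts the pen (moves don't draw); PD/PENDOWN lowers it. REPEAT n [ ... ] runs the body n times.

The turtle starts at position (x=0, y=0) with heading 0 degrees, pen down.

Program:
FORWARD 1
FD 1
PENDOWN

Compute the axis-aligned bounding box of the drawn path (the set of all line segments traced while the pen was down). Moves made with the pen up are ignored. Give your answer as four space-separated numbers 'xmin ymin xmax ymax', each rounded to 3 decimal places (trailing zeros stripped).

Executing turtle program step by step:
Start: pos=(0,0), heading=0, pen down
FD 1: (0,0) -> (1,0) [heading=0, draw]
FD 1: (1,0) -> (2,0) [heading=0, draw]
PD: pen down
Final: pos=(2,0), heading=0, 2 segment(s) drawn

Segment endpoints: x in {0, 1, 2}, y in {0}
xmin=0, ymin=0, xmax=2, ymax=0

Answer: 0 0 2 0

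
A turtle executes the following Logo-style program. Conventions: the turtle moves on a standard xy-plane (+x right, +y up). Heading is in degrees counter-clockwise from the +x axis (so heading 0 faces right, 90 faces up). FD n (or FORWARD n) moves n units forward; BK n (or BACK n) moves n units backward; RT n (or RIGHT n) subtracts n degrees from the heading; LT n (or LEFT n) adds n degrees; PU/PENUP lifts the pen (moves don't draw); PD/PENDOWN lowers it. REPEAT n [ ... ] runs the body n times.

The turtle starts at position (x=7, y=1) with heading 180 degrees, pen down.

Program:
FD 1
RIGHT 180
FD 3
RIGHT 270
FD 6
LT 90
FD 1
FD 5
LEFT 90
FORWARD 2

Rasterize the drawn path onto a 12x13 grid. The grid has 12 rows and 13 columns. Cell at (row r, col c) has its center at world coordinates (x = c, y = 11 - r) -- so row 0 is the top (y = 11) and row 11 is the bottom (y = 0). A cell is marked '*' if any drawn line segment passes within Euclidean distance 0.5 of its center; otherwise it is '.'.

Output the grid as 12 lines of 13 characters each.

Answer: .............
.............
.............
.............
...*******...
...*.....*...
...*.....*...
.........*...
.........*...
.........*...
......****...
.............

Derivation:
Segment 0: (7,1) -> (6,1)
Segment 1: (6,1) -> (9,1)
Segment 2: (9,1) -> (9,7)
Segment 3: (9,7) -> (8,7)
Segment 4: (8,7) -> (3,7)
Segment 5: (3,7) -> (3,5)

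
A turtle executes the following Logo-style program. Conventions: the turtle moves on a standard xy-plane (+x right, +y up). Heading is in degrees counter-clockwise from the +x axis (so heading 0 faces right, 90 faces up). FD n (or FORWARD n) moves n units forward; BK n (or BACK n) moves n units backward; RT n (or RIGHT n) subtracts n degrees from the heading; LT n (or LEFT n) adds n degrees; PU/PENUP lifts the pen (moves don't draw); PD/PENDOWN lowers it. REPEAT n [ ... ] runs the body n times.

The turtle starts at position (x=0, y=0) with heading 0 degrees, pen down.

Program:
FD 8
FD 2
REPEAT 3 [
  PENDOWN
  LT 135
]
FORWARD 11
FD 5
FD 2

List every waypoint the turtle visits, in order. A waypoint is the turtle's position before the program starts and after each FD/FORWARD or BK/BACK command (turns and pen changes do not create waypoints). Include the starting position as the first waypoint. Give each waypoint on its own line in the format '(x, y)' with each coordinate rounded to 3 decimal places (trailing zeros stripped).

Executing turtle program step by step:
Start: pos=(0,0), heading=0, pen down
FD 8: (0,0) -> (8,0) [heading=0, draw]
FD 2: (8,0) -> (10,0) [heading=0, draw]
REPEAT 3 [
  -- iteration 1/3 --
  PD: pen down
  LT 135: heading 0 -> 135
  -- iteration 2/3 --
  PD: pen down
  LT 135: heading 135 -> 270
  -- iteration 3/3 --
  PD: pen down
  LT 135: heading 270 -> 45
]
FD 11: (10,0) -> (17.778,7.778) [heading=45, draw]
FD 5: (17.778,7.778) -> (21.314,11.314) [heading=45, draw]
FD 2: (21.314,11.314) -> (22.728,12.728) [heading=45, draw]
Final: pos=(22.728,12.728), heading=45, 5 segment(s) drawn
Waypoints (6 total):
(0, 0)
(8, 0)
(10, 0)
(17.778, 7.778)
(21.314, 11.314)
(22.728, 12.728)

Answer: (0, 0)
(8, 0)
(10, 0)
(17.778, 7.778)
(21.314, 11.314)
(22.728, 12.728)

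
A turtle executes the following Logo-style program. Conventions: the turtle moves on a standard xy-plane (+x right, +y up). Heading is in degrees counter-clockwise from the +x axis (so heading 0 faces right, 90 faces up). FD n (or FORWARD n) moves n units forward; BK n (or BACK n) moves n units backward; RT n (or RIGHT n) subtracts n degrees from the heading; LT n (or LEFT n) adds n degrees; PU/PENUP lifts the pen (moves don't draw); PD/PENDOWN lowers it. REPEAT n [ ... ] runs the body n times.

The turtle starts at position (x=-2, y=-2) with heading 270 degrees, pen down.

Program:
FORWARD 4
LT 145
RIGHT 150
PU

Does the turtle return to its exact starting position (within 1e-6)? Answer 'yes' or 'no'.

Answer: no

Derivation:
Executing turtle program step by step:
Start: pos=(-2,-2), heading=270, pen down
FD 4: (-2,-2) -> (-2,-6) [heading=270, draw]
LT 145: heading 270 -> 55
RT 150: heading 55 -> 265
PU: pen up
Final: pos=(-2,-6), heading=265, 1 segment(s) drawn

Start position: (-2, -2)
Final position: (-2, -6)
Distance = 4; >= 1e-6 -> NOT closed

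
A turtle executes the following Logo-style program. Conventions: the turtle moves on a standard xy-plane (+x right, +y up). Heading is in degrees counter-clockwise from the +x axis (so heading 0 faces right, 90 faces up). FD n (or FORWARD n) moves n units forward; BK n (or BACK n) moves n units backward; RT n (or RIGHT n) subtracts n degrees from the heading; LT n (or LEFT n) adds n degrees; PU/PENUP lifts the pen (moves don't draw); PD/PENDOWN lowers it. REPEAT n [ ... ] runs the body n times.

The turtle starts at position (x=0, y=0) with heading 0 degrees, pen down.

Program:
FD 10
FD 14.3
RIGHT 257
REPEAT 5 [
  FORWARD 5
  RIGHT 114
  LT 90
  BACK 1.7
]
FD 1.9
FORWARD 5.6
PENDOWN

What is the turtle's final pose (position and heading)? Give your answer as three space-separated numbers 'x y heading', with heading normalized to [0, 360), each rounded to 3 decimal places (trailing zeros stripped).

Executing turtle program step by step:
Start: pos=(0,0), heading=0, pen down
FD 10: (0,0) -> (10,0) [heading=0, draw]
FD 14.3: (10,0) -> (24.3,0) [heading=0, draw]
RT 257: heading 0 -> 103
REPEAT 5 [
  -- iteration 1/5 --
  FD 5: (24.3,0) -> (23.175,4.872) [heading=103, draw]
  RT 114: heading 103 -> 349
  LT 90: heading 349 -> 79
  BK 1.7: (23.175,4.872) -> (22.851,3.203) [heading=79, draw]
  -- iteration 2/5 --
  FD 5: (22.851,3.203) -> (23.805,8.111) [heading=79, draw]
  RT 114: heading 79 -> 325
  LT 90: heading 325 -> 55
  BK 1.7: (23.805,8.111) -> (22.83,6.719) [heading=55, draw]
  -- iteration 3/5 --
  FD 5: (22.83,6.719) -> (25.698,10.814) [heading=55, draw]
  RT 114: heading 55 -> 301
  LT 90: heading 301 -> 31
  BK 1.7: (25.698,10.814) -> (24.241,9.939) [heading=31, draw]
  -- iteration 4/5 --
  FD 5: (24.241,9.939) -> (28.526,12.514) [heading=31, draw]
  RT 114: heading 31 -> 277
  LT 90: heading 277 -> 7
  BK 1.7: (28.526,12.514) -> (26.839,12.307) [heading=7, draw]
  -- iteration 5/5 --
  FD 5: (26.839,12.307) -> (31.802,12.916) [heading=7, draw]
  RT 114: heading 7 -> 253
  LT 90: heading 253 -> 343
  BK 1.7: (31.802,12.916) -> (30.176,13.413) [heading=343, draw]
]
FD 1.9: (30.176,13.413) -> (31.993,12.858) [heading=343, draw]
FD 5.6: (31.993,12.858) -> (37.348,11.22) [heading=343, draw]
PD: pen down
Final: pos=(37.348,11.22), heading=343, 14 segment(s) drawn

Answer: 37.348 11.22 343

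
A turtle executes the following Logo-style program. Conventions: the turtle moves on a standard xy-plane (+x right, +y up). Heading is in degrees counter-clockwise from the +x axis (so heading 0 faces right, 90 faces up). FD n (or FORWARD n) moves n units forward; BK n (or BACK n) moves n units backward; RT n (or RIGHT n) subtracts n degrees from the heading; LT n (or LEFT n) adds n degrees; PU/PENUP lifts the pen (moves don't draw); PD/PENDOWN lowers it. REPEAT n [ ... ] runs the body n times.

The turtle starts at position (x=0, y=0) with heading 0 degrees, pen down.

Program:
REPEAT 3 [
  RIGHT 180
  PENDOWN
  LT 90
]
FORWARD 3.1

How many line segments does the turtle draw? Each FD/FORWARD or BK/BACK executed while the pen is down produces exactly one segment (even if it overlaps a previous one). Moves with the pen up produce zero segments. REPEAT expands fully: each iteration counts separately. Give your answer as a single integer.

Answer: 1

Derivation:
Executing turtle program step by step:
Start: pos=(0,0), heading=0, pen down
REPEAT 3 [
  -- iteration 1/3 --
  RT 180: heading 0 -> 180
  PD: pen down
  LT 90: heading 180 -> 270
  -- iteration 2/3 --
  RT 180: heading 270 -> 90
  PD: pen down
  LT 90: heading 90 -> 180
  -- iteration 3/3 --
  RT 180: heading 180 -> 0
  PD: pen down
  LT 90: heading 0 -> 90
]
FD 3.1: (0,0) -> (0,3.1) [heading=90, draw]
Final: pos=(0,3.1), heading=90, 1 segment(s) drawn
Segments drawn: 1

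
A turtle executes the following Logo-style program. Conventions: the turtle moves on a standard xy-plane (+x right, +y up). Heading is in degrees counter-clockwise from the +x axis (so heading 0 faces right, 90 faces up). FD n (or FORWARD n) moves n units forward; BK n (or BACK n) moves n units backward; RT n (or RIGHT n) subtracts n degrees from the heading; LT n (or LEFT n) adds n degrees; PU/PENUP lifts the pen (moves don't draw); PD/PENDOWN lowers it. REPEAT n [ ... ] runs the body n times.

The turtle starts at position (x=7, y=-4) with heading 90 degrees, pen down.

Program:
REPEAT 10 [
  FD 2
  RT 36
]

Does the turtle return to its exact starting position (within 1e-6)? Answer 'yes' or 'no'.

Executing turtle program step by step:
Start: pos=(7,-4), heading=90, pen down
REPEAT 10 [
  -- iteration 1/10 --
  FD 2: (7,-4) -> (7,-2) [heading=90, draw]
  RT 36: heading 90 -> 54
  -- iteration 2/10 --
  FD 2: (7,-2) -> (8.176,-0.382) [heading=54, draw]
  RT 36: heading 54 -> 18
  -- iteration 3/10 --
  FD 2: (8.176,-0.382) -> (10.078,0.236) [heading=18, draw]
  RT 36: heading 18 -> 342
  -- iteration 4/10 --
  FD 2: (10.078,0.236) -> (11.98,-0.382) [heading=342, draw]
  RT 36: heading 342 -> 306
  -- iteration 5/10 --
  FD 2: (11.98,-0.382) -> (13.155,-2) [heading=306, draw]
  RT 36: heading 306 -> 270
  -- iteration 6/10 --
  FD 2: (13.155,-2) -> (13.155,-4) [heading=270, draw]
  RT 36: heading 270 -> 234
  -- iteration 7/10 --
  FD 2: (13.155,-4) -> (11.98,-5.618) [heading=234, draw]
  RT 36: heading 234 -> 198
  -- iteration 8/10 --
  FD 2: (11.98,-5.618) -> (10.078,-6.236) [heading=198, draw]
  RT 36: heading 198 -> 162
  -- iteration 9/10 --
  FD 2: (10.078,-6.236) -> (8.176,-5.618) [heading=162, draw]
  RT 36: heading 162 -> 126
  -- iteration 10/10 --
  FD 2: (8.176,-5.618) -> (7,-4) [heading=126, draw]
  RT 36: heading 126 -> 90
]
Final: pos=(7,-4), heading=90, 10 segment(s) drawn

Start position: (7, -4)
Final position: (7, -4)
Distance = 0; < 1e-6 -> CLOSED

Answer: yes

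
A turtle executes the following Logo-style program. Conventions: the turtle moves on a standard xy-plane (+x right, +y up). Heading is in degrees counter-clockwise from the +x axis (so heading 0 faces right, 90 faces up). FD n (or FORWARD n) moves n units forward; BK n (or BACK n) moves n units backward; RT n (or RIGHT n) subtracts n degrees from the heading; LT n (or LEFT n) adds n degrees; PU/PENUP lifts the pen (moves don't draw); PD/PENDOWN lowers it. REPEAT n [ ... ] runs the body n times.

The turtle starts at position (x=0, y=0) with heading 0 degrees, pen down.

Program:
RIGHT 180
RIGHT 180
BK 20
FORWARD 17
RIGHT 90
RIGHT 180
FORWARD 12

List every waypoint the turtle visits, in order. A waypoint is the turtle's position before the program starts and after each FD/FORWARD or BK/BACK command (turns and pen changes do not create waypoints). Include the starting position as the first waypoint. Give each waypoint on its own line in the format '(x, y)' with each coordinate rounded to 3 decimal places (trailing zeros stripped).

Answer: (0, 0)
(-20, 0)
(-3, 0)
(-3, 12)

Derivation:
Executing turtle program step by step:
Start: pos=(0,0), heading=0, pen down
RT 180: heading 0 -> 180
RT 180: heading 180 -> 0
BK 20: (0,0) -> (-20,0) [heading=0, draw]
FD 17: (-20,0) -> (-3,0) [heading=0, draw]
RT 90: heading 0 -> 270
RT 180: heading 270 -> 90
FD 12: (-3,0) -> (-3,12) [heading=90, draw]
Final: pos=(-3,12), heading=90, 3 segment(s) drawn
Waypoints (4 total):
(0, 0)
(-20, 0)
(-3, 0)
(-3, 12)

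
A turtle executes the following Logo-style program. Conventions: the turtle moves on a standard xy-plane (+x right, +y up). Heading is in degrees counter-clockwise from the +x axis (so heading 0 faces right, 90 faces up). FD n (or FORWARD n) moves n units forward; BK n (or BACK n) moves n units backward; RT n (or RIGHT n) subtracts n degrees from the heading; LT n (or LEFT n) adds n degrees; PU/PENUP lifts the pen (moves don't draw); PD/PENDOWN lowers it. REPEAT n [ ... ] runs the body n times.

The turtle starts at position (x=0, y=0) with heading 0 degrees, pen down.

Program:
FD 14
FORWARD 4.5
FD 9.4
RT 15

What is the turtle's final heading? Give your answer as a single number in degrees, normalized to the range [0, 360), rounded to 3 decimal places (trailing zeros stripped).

Executing turtle program step by step:
Start: pos=(0,0), heading=0, pen down
FD 14: (0,0) -> (14,0) [heading=0, draw]
FD 4.5: (14,0) -> (18.5,0) [heading=0, draw]
FD 9.4: (18.5,0) -> (27.9,0) [heading=0, draw]
RT 15: heading 0 -> 345
Final: pos=(27.9,0), heading=345, 3 segment(s) drawn

Answer: 345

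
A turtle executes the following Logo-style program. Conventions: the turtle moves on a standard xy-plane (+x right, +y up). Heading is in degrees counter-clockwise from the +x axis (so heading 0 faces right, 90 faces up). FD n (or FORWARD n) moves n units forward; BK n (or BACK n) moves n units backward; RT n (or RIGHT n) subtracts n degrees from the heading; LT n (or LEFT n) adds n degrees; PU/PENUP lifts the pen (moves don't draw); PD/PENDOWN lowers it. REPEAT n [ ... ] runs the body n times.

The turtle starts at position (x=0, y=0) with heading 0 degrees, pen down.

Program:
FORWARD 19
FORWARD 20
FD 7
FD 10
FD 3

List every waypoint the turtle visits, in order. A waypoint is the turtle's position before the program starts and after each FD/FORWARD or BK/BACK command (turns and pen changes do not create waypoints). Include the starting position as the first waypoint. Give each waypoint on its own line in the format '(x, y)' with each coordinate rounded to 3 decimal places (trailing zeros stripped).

Executing turtle program step by step:
Start: pos=(0,0), heading=0, pen down
FD 19: (0,0) -> (19,0) [heading=0, draw]
FD 20: (19,0) -> (39,0) [heading=0, draw]
FD 7: (39,0) -> (46,0) [heading=0, draw]
FD 10: (46,0) -> (56,0) [heading=0, draw]
FD 3: (56,0) -> (59,0) [heading=0, draw]
Final: pos=(59,0), heading=0, 5 segment(s) drawn
Waypoints (6 total):
(0, 0)
(19, 0)
(39, 0)
(46, 0)
(56, 0)
(59, 0)

Answer: (0, 0)
(19, 0)
(39, 0)
(46, 0)
(56, 0)
(59, 0)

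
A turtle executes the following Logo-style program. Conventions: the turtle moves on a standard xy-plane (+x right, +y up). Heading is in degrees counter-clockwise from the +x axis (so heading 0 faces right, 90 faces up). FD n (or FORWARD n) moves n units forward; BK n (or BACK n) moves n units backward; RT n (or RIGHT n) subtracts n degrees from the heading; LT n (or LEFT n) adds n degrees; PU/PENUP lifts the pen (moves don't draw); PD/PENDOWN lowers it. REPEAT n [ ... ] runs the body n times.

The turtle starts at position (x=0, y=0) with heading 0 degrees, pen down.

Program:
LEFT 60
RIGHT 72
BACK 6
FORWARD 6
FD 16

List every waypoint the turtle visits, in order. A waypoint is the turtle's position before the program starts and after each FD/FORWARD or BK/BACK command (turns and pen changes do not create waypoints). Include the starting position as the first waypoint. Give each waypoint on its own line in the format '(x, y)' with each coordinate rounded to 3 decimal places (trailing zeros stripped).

Executing turtle program step by step:
Start: pos=(0,0), heading=0, pen down
LT 60: heading 0 -> 60
RT 72: heading 60 -> 348
BK 6: (0,0) -> (-5.869,1.247) [heading=348, draw]
FD 6: (-5.869,1.247) -> (0,0) [heading=348, draw]
FD 16: (0,0) -> (15.65,-3.327) [heading=348, draw]
Final: pos=(15.65,-3.327), heading=348, 3 segment(s) drawn
Waypoints (4 total):
(0, 0)
(-5.869, 1.247)
(0, 0)
(15.65, -3.327)

Answer: (0, 0)
(-5.869, 1.247)
(0, 0)
(15.65, -3.327)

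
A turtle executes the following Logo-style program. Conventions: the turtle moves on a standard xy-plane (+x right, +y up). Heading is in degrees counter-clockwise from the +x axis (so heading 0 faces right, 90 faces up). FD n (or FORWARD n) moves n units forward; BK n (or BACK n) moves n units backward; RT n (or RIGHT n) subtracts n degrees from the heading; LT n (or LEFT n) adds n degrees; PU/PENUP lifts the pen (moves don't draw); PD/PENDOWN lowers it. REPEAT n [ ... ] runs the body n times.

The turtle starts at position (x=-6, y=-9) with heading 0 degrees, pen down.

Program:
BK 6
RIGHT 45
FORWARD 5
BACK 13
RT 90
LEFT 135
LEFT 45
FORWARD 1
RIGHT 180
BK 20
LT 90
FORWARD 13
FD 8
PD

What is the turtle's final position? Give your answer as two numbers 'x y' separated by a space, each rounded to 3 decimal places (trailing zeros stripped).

Answer: 12.042 -3.343

Derivation:
Executing turtle program step by step:
Start: pos=(-6,-9), heading=0, pen down
BK 6: (-6,-9) -> (-12,-9) [heading=0, draw]
RT 45: heading 0 -> 315
FD 5: (-12,-9) -> (-8.464,-12.536) [heading=315, draw]
BK 13: (-8.464,-12.536) -> (-17.657,-3.343) [heading=315, draw]
RT 90: heading 315 -> 225
LT 135: heading 225 -> 0
LT 45: heading 0 -> 45
FD 1: (-17.657,-3.343) -> (-16.95,-2.636) [heading=45, draw]
RT 180: heading 45 -> 225
BK 20: (-16.95,-2.636) -> (-2.808,11.506) [heading=225, draw]
LT 90: heading 225 -> 315
FD 13: (-2.808,11.506) -> (6.385,2.314) [heading=315, draw]
FD 8: (6.385,2.314) -> (12.042,-3.343) [heading=315, draw]
PD: pen down
Final: pos=(12.042,-3.343), heading=315, 7 segment(s) drawn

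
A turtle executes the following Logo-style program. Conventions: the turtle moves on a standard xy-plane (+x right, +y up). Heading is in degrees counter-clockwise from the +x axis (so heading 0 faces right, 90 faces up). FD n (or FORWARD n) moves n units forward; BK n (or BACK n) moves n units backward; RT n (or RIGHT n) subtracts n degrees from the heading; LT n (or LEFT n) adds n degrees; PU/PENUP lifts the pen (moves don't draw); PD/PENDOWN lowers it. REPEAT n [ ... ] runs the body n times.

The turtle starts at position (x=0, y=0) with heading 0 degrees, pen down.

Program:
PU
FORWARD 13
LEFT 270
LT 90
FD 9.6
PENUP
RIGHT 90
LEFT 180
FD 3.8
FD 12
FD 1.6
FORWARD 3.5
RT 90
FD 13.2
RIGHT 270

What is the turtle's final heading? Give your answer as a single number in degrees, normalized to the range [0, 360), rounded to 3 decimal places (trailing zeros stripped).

Executing turtle program step by step:
Start: pos=(0,0), heading=0, pen down
PU: pen up
FD 13: (0,0) -> (13,0) [heading=0, move]
LT 270: heading 0 -> 270
LT 90: heading 270 -> 0
FD 9.6: (13,0) -> (22.6,0) [heading=0, move]
PU: pen up
RT 90: heading 0 -> 270
LT 180: heading 270 -> 90
FD 3.8: (22.6,0) -> (22.6,3.8) [heading=90, move]
FD 12: (22.6,3.8) -> (22.6,15.8) [heading=90, move]
FD 1.6: (22.6,15.8) -> (22.6,17.4) [heading=90, move]
FD 3.5: (22.6,17.4) -> (22.6,20.9) [heading=90, move]
RT 90: heading 90 -> 0
FD 13.2: (22.6,20.9) -> (35.8,20.9) [heading=0, move]
RT 270: heading 0 -> 90
Final: pos=(35.8,20.9), heading=90, 0 segment(s) drawn

Answer: 90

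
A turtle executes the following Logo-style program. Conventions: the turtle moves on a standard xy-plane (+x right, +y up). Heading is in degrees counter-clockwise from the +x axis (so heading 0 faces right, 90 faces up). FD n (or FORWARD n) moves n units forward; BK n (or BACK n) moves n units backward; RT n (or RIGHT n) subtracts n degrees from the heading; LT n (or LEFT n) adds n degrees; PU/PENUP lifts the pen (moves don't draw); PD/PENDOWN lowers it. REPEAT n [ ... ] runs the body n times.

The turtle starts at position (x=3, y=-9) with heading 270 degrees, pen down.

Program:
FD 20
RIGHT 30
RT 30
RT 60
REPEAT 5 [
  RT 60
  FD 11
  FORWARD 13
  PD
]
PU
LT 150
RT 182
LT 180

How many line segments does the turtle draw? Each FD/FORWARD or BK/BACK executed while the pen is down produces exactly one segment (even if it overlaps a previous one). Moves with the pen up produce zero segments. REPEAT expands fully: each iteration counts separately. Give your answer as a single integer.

Answer: 11

Derivation:
Executing turtle program step by step:
Start: pos=(3,-9), heading=270, pen down
FD 20: (3,-9) -> (3,-29) [heading=270, draw]
RT 30: heading 270 -> 240
RT 30: heading 240 -> 210
RT 60: heading 210 -> 150
REPEAT 5 [
  -- iteration 1/5 --
  RT 60: heading 150 -> 90
  FD 11: (3,-29) -> (3,-18) [heading=90, draw]
  FD 13: (3,-18) -> (3,-5) [heading=90, draw]
  PD: pen down
  -- iteration 2/5 --
  RT 60: heading 90 -> 30
  FD 11: (3,-5) -> (12.526,0.5) [heading=30, draw]
  FD 13: (12.526,0.5) -> (23.785,7) [heading=30, draw]
  PD: pen down
  -- iteration 3/5 --
  RT 60: heading 30 -> 330
  FD 11: (23.785,7) -> (33.311,1.5) [heading=330, draw]
  FD 13: (33.311,1.5) -> (44.569,-5) [heading=330, draw]
  PD: pen down
  -- iteration 4/5 --
  RT 60: heading 330 -> 270
  FD 11: (44.569,-5) -> (44.569,-16) [heading=270, draw]
  FD 13: (44.569,-16) -> (44.569,-29) [heading=270, draw]
  PD: pen down
  -- iteration 5/5 --
  RT 60: heading 270 -> 210
  FD 11: (44.569,-29) -> (35.043,-34.5) [heading=210, draw]
  FD 13: (35.043,-34.5) -> (23.785,-41) [heading=210, draw]
  PD: pen down
]
PU: pen up
LT 150: heading 210 -> 0
RT 182: heading 0 -> 178
LT 180: heading 178 -> 358
Final: pos=(23.785,-41), heading=358, 11 segment(s) drawn
Segments drawn: 11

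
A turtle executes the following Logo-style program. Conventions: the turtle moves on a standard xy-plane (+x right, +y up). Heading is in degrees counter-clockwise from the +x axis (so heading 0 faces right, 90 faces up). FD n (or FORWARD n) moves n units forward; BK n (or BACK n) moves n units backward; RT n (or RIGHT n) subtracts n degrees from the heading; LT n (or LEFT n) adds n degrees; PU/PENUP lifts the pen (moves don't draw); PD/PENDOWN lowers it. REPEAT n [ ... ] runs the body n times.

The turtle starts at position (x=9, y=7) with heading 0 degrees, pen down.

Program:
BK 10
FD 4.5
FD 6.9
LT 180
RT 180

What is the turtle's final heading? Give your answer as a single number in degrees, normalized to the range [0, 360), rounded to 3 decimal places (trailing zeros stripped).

Executing turtle program step by step:
Start: pos=(9,7), heading=0, pen down
BK 10: (9,7) -> (-1,7) [heading=0, draw]
FD 4.5: (-1,7) -> (3.5,7) [heading=0, draw]
FD 6.9: (3.5,7) -> (10.4,7) [heading=0, draw]
LT 180: heading 0 -> 180
RT 180: heading 180 -> 0
Final: pos=(10.4,7), heading=0, 3 segment(s) drawn

Answer: 0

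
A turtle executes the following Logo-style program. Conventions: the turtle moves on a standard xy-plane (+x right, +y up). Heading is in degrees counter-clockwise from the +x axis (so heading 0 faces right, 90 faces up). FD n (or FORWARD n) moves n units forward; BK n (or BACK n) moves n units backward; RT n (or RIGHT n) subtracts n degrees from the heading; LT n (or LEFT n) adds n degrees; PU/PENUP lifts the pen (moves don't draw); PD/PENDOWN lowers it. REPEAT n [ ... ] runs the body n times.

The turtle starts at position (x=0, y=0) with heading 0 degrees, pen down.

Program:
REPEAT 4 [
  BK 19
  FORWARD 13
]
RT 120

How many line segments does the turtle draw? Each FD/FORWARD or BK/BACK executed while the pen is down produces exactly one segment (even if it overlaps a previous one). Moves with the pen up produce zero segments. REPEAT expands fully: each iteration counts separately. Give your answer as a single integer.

Executing turtle program step by step:
Start: pos=(0,0), heading=0, pen down
REPEAT 4 [
  -- iteration 1/4 --
  BK 19: (0,0) -> (-19,0) [heading=0, draw]
  FD 13: (-19,0) -> (-6,0) [heading=0, draw]
  -- iteration 2/4 --
  BK 19: (-6,0) -> (-25,0) [heading=0, draw]
  FD 13: (-25,0) -> (-12,0) [heading=0, draw]
  -- iteration 3/4 --
  BK 19: (-12,0) -> (-31,0) [heading=0, draw]
  FD 13: (-31,0) -> (-18,0) [heading=0, draw]
  -- iteration 4/4 --
  BK 19: (-18,0) -> (-37,0) [heading=0, draw]
  FD 13: (-37,0) -> (-24,0) [heading=0, draw]
]
RT 120: heading 0 -> 240
Final: pos=(-24,0), heading=240, 8 segment(s) drawn
Segments drawn: 8

Answer: 8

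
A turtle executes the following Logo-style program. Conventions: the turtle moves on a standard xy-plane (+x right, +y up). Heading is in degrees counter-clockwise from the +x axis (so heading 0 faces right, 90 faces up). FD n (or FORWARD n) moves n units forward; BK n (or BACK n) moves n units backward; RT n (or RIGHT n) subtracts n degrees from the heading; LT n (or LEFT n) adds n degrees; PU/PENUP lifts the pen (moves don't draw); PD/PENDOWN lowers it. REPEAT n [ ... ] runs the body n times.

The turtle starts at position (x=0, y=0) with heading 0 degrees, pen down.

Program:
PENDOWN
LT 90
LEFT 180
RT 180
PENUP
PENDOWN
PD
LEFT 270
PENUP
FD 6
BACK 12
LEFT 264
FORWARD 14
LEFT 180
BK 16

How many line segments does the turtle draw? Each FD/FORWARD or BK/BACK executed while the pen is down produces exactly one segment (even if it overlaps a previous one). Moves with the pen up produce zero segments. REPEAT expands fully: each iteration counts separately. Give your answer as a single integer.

Answer: 0

Derivation:
Executing turtle program step by step:
Start: pos=(0,0), heading=0, pen down
PD: pen down
LT 90: heading 0 -> 90
LT 180: heading 90 -> 270
RT 180: heading 270 -> 90
PU: pen up
PD: pen down
PD: pen down
LT 270: heading 90 -> 0
PU: pen up
FD 6: (0,0) -> (6,0) [heading=0, move]
BK 12: (6,0) -> (-6,0) [heading=0, move]
LT 264: heading 0 -> 264
FD 14: (-6,0) -> (-7.463,-13.923) [heading=264, move]
LT 180: heading 264 -> 84
BK 16: (-7.463,-13.923) -> (-9.136,-29.836) [heading=84, move]
Final: pos=(-9.136,-29.836), heading=84, 0 segment(s) drawn
Segments drawn: 0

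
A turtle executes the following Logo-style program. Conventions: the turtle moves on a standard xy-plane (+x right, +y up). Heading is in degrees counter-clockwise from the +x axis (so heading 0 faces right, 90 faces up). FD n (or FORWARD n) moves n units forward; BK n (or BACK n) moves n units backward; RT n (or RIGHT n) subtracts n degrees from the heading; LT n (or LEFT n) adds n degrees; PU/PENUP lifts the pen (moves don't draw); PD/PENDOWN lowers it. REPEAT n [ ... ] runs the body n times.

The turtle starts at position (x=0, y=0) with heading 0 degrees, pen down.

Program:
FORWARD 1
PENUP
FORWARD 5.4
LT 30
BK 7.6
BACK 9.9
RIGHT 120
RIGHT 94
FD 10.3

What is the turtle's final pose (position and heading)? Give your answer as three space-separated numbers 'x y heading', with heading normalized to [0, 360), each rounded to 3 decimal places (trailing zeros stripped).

Answer: -19.03 -8.032 176

Derivation:
Executing turtle program step by step:
Start: pos=(0,0), heading=0, pen down
FD 1: (0,0) -> (1,0) [heading=0, draw]
PU: pen up
FD 5.4: (1,0) -> (6.4,0) [heading=0, move]
LT 30: heading 0 -> 30
BK 7.6: (6.4,0) -> (-0.182,-3.8) [heading=30, move]
BK 9.9: (-0.182,-3.8) -> (-8.755,-8.75) [heading=30, move]
RT 120: heading 30 -> 270
RT 94: heading 270 -> 176
FD 10.3: (-8.755,-8.75) -> (-19.03,-8.032) [heading=176, move]
Final: pos=(-19.03,-8.032), heading=176, 1 segment(s) drawn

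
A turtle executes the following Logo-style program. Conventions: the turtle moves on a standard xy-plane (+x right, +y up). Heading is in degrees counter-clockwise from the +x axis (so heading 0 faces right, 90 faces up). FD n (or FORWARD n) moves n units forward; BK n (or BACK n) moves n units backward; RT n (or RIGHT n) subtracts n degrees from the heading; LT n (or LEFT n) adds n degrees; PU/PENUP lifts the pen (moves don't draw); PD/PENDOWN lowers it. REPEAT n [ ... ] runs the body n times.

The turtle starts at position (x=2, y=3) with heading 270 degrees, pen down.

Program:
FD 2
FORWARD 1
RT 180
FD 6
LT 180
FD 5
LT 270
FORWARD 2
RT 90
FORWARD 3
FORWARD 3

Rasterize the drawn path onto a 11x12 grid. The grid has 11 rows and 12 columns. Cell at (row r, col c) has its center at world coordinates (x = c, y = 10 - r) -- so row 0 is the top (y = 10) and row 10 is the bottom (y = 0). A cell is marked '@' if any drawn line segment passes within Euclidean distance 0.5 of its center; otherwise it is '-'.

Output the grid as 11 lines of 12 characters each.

Answer: ------------
------------
------------
@-----------
@-@---------
@-@---------
@-@---------
@-@---------
@-@---------
@@@---------
--@---------

Derivation:
Segment 0: (2,3) -> (2,1)
Segment 1: (2,1) -> (2,0)
Segment 2: (2,0) -> (2,6)
Segment 3: (2,6) -> (2,1)
Segment 4: (2,1) -> (-0,1)
Segment 5: (-0,1) -> (-0,4)
Segment 6: (-0,4) -> (0,7)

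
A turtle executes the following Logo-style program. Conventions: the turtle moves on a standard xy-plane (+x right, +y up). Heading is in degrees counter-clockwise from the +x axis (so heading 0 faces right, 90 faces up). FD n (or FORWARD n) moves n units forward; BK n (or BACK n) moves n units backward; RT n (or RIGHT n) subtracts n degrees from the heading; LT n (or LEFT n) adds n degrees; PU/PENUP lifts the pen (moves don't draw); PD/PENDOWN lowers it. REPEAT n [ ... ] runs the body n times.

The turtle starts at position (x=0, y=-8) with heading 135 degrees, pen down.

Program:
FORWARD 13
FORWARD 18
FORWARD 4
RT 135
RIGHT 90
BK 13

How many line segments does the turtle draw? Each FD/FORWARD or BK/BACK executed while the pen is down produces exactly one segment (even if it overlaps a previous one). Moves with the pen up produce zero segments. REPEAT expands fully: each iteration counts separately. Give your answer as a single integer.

Answer: 4

Derivation:
Executing turtle program step by step:
Start: pos=(0,-8), heading=135, pen down
FD 13: (0,-8) -> (-9.192,1.192) [heading=135, draw]
FD 18: (-9.192,1.192) -> (-21.92,13.92) [heading=135, draw]
FD 4: (-21.92,13.92) -> (-24.749,16.749) [heading=135, draw]
RT 135: heading 135 -> 0
RT 90: heading 0 -> 270
BK 13: (-24.749,16.749) -> (-24.749,29.749) [heading=270, draw]
Final: pos=(-24.749,29.749), heading=270, 4 segment(s) drawn
Segments drawn: 4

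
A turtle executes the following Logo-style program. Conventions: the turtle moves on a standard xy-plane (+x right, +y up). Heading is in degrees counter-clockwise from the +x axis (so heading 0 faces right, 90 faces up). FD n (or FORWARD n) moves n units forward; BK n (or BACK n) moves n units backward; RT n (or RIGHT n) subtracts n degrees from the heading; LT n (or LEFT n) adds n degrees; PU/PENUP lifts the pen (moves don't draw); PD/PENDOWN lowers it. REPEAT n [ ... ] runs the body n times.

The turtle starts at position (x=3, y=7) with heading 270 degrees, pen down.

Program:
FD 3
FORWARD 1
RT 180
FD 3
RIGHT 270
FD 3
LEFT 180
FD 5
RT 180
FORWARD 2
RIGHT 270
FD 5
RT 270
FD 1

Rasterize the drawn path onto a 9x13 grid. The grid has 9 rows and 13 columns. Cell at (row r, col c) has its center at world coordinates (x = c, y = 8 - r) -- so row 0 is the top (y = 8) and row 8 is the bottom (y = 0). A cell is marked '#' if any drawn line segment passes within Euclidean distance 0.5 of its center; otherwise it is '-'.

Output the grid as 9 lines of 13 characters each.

Answer: -------------
---#---------
######-------
---#---------
---#---------
---#---------
---#---------
---##--------
-------------

Derivation:
Segment 0: (3,7) -> (3,4)
Segment 1: (3,4) -> (3,3)
Segment 2: (3,3) -> (3,6)
Segment 3: (3,6) -> (-0,6)
Segment 4: (-0,6) -> (5,6)
Segment 5: (5,6) -> (3,6)
Segment 6: (3,6) -> (3,1)
Segment 7: (3,1) -> (4,1)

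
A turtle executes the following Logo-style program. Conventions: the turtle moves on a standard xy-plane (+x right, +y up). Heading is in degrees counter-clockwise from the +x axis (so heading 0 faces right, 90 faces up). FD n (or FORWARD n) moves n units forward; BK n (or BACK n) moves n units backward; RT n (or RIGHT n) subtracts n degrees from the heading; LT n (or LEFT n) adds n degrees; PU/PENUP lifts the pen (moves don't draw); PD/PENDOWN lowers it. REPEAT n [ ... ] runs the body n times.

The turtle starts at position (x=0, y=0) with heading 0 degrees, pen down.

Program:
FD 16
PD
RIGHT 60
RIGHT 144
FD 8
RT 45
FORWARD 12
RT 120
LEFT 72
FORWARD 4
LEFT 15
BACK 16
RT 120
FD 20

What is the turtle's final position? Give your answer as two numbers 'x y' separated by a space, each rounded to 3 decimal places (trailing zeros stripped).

Answer: 17.743 -11.012

Derivation:
Executing turtle program step by step:
Start: pos=(0,0), heading=0, pen down
FD 16: (0,0) -> (16,0) [heading=0, draw]
PD: pen down
RT 60: heading 0 -> 300
RT 144: heading 300 -> 156
FD 8: (16,0) -> (8.692,3.254) [heading=156, draw]
RT 45: heading 156 -> 111
FD 12: (8.692,3.254) -> (4.391,14.457) [heading=111, draw]
RT 120: heading 111 -> 351
LT 72: heading 351 -> 63
FD 4: (4.391,14.457) -> (6.207,18.021) [heading=63, draw]
LT 15: heading 63 -> 78
BK 16: (6.207,18.021) -> (2.881,2.371) [heading=78, draw]
RT 120: heading 78 -> 318
FD 20: (2.881,2.371) -> (17.743,-11.012) [heading=318, draw]
Final: pos=(17.743,-11.012), heading=318, 6 segment(s) drawn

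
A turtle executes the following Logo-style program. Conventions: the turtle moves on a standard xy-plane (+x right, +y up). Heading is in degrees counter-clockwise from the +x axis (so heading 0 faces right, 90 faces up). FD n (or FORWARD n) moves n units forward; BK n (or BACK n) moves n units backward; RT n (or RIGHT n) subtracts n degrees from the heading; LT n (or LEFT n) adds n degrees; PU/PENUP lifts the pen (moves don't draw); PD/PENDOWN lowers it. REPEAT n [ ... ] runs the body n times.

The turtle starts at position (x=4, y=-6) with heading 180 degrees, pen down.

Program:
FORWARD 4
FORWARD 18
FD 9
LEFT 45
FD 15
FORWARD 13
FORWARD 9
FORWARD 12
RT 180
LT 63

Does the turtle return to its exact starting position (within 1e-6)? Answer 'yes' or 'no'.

Answer: no

Derivation:
Executing turtle program step by step:
Start: pos=(4,-6), heading=180, pen down
FD 4: (4,-6) -> (0,-6) [heading=180, draw]
FD 18: (0,-6) -> (-18,-6) [heading=180, draw]
FD 9: (-18,-6) -> (-27,-6) [heading=180, draw]
LT 45: heading 180 -> 225
FD 15: (-27,-6) -> (-37.607,-16.607) [heading=225, draw]
FD 13: (-37.607,-16.607) -> (-46.799,-25.799) [heading=225, draw]
FD 9: (-46.799,-25.799) -> (-53.163,-32.163) [heading=225, draw]
FD 12: (-53.163,-32.163) -> (-61.648,-40.648) [heading=225, draw]
RT 180: heading 225 -> 45
LT 63: heading 45 -> 108
Final: pos=(-61.648,-40.648), heading=108, 7 segment(s) drawn

Start position: (4, -6)
Final position: (-61.648, -40.648)
Distance = 74.231; >= 1e-6 -> NOT closed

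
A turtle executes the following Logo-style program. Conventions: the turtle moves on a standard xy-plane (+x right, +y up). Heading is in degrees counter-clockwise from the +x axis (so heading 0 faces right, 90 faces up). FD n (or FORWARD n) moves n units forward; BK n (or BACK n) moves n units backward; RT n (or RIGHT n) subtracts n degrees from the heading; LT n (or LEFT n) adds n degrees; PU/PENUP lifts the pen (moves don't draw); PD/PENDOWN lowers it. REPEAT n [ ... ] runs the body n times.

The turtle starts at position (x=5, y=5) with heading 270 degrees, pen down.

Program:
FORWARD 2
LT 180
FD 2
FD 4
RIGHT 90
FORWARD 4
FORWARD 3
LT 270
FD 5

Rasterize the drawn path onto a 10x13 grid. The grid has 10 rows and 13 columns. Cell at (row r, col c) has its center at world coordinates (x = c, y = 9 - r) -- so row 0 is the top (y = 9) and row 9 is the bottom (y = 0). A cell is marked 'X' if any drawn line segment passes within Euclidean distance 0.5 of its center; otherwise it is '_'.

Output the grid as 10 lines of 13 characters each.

Answer: _____XXXXXXXX
_____X______X
_____X______X
_____X______X
_____X______X
_____X______X
_____X_______
_____________
_____________
_____________

Derivation:
Segment 0: (5,5) -> (5,3)
Segment 1: (5,3) -> (5,5)
Segment 2: (5,5) -> (5,9)
Segment 3: (5,9) -> (9,9)
Segment 4: (9,9) -> (12,9)
Segment 5: (12,9) -> (12,4)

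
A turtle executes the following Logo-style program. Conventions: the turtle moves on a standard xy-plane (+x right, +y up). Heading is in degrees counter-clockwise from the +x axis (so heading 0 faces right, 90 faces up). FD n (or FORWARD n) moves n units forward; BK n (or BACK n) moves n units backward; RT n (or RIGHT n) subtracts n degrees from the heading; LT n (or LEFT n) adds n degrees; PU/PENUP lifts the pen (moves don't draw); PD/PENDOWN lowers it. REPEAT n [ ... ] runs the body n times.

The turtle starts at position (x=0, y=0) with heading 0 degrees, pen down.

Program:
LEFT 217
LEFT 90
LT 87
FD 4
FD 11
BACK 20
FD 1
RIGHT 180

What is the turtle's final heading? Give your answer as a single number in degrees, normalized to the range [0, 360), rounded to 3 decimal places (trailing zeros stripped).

Answer: 214

Derivation:
Executing turtle program step by step:
Start: pos=(0,0), heading=0, pen down
LT 217: heading 0 -> 217
LT 90: heading 217 -> 307
LT 87: heading 307 -> 34
FD 4: (0,0) -> (3.316,2.237) [heading=34, draw]
FD 11: (3.316,2.237) -> (12.436,8.388) [heading=34, draw]
BK 20: (12.436,8.388) -> (-4.145,-2.796) [heading=34, draw]
FD 1: (-4.145,-2.796) -> (-3.316,-2.237) [heading=34, draw]
RT 180: heading 34 -> 214
Final: pos=(-3.316,-2.237), heading=214, 4 segment(s) drawn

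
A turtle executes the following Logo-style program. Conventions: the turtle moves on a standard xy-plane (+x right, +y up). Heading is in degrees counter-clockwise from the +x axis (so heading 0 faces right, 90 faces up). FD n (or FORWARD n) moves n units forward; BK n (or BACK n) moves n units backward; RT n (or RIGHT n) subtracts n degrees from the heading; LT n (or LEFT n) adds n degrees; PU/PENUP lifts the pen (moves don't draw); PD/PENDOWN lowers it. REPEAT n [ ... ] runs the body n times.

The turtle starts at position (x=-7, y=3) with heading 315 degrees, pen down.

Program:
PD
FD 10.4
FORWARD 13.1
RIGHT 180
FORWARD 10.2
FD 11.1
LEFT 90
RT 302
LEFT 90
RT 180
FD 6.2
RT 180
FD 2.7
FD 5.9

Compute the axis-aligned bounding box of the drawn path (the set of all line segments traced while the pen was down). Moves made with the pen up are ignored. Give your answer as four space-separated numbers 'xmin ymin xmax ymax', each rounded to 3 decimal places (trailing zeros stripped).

Executing turtle program step by step:
Start: pos=(-7,3), heading=315, pen down
PD: pen down
FD 10.4: (-7,3) -> (0.354,-4.354) [heading=315, draw]
FD 13.1: (0.354,-4.354) -> (9.617,-13.617) [heading=315, draw]
RT 180: heading 315 -> 135
FD 10.2: (9.617,-13.617) -> (2.405,-6.405) [heading=135, draw]
FD 11.1: (2.405,-6.405) -> (-5.444,1.444) [heading=135, draw]
LT 90: heading 135 -> 225
RT 302: heading 225 -> 283
LT 90: heading 283 -> 13
RT 180: heading 13 -> 193
FD 6.2: (-5.444,1.444) -> (-11.485,0.05) [heading=193, draw]
RT 180: heading 193 -> 13
FD 2.7: (-11.485,0.05) -> (-8.855,0.657) [heading=13, draw]
FD 5.9: (-8.855,0.657) -> (-3.106,1.984) [heading=13, draw]
Final: pos=(-3.106,1.984), heading=13, 7 segment(s) drawn

Segment endpoints: x in {-11.485, -8.855, -7, -5.444, -3.106, 0.354, 2.405, 9.617}, y in {-13.617, -6.405, -4.354, 0.05, 0.657, 1.444, 1.984, 3}
xmin=-11.485, ymin=-13.617, xmax=9.617, ymax=3

Answer: -11.485 -13.617 9.617 3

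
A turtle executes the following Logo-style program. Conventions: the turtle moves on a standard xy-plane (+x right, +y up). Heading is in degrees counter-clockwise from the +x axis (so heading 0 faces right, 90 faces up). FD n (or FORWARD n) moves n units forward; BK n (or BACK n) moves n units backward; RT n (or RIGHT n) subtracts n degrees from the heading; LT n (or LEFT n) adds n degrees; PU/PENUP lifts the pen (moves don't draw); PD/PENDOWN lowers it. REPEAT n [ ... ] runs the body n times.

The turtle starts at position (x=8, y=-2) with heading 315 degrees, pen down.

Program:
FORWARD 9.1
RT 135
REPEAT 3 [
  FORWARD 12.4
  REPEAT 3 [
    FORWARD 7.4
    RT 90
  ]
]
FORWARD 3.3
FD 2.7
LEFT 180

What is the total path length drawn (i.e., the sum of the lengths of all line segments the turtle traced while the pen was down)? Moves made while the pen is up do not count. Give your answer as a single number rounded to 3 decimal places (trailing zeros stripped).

Executing turtle program step by step:
Start: pos=(8,-2), heading=315, pen down
FD 9.1: (8,-2) -> (14.435,-8.435) [heading=315, draw]
RT 135: heading 315 -> 180
REPEAT 3 [
  -- iteration 1/3 --
  FD 12.4: (14.435,-8.435) -> (2.035,-8.435) [heading=180, draw]
  REPEAT 3 [
    -- iteration 1/3 --
    FD 7.4: (2.035,-8.435) -> (-5.365,-8.435) [heading=180, draw]
    RT 90: heading 180 -> 90
    -- iteration 2/3 --
    FD 7.4: (-5.365,-8.435) -> (-5.365,-1.035) [heading=90, draw]
    RT 90: heading 90 -> 0
    -- iteration 3/3 --
    FD 7.4: (-5.365,-1.035) -> (2.035,-1.035) [heading=0, draw]
    RT 90: heading 0 -> 270
  ]
  -- iteration 2/3 --
  FD 12.4: (2.035,-1.035) -> (2.035,-13.435) [heading=270, draw]
  REPEAT 3 [
    -- iteration 1/3 --
    FD 7.4: (2.035,-13.435) -> (2.035,-20.835) [heading=270, draw]
    RT 90: heading 270 -> 180
    -- iteration 2/3 --
    FD 7.4: (2.035,-20.835) -> (-5.365,-20.835) [heading=180, draw]
    RT 90: heading 180 -> 90
    -- iteration 3/3 --
    FD 7.4: (-5.365,-20.835) -> (-5.365,-13.435) [heading=90, draw]
    RT 90: heading 90 -> 0
  ]
  -- iteration 3/3 --
  FD 12.4: (-5.365,-13.435) -> (7.035,-13.435) [heading=0, draw]
  REPEAT 3 [
    -- iteration 1/3 --
    FD 7.4: (7.035,-13.435) -> (14.435,-13.435) [heading=0, draw]
    RT 90: heading 0 -> 270
    -- iteration 2/3 --
    FD 7.4: (14.435,-13.435) -> (14.435,-20.835) [heading=270, draw]
    RT 90: heading 270 -> 180
    -- iteration 3/3 --
    FD 7.4: (14.435,-20.835) -> (7.035,-20.835) [heading=180, draw]
    RT 90: heading 180 -> 90
  ]
]
FD 3.3: (7.035,-20.835) -> (7.035,-17.535) [heading=90, draw]
FD 2.7: (7.035,-17.535) -> (7.035,-14.835) [heading=90, draw]
LT 180: heading 90 -> 270
Final: pos=(7.035,-14.835), heading=270, 15 segment(s) drawn

Segment lengths:
  seg 1: (8,-2) -> (14.435,-8.435), length = 9.1
  seg 2: (14.435,-8.435) -> (2.035,-8.435), length = 12.4
  seg 3: (2.035,-8.435) -> (-5.365,-8.435), length = 7.4
  seg 4: (-5.365,-8.435) -> (-5.365,-1.035), length = 7.4
  seg 5: (-5.365,-1.035) -> (2.035,-1.035), length = 7.4
  seg 6: (2.035,-1.035) -> (2.035,-13.435), length = 12.4
  seg 7: (2.035,-13.435) -> (2.035,-20.835), length = 7.4
  seg 8: (2.035,-20.835) -> (-5.365,-20.835), length = 7.4
  seg 9: (-5.365,-20.835) -> (-5.365,-13.435), length = 7.4
  seg 10: (-5.365,-13.435) -> (7.035,-13.435), length = 12.4
  seg 11: (7.035,-13.435) -> (14.435,-13.435), length = 7.4
  seg 12: (14.435,-13.435) -> (14.435,-20.835), length = 7.4
  seg 13: (14.435,-20.835) -> (7.035,-20.835), length = 7.4
  seg 14: (7.035,-20.835) -> (7.035,-17.535), length = 3.3
  seg 15: (7.035,-17.535) -> (7.035,-14.835), length = 2.7
Total = 118.9

Answer: 118.9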